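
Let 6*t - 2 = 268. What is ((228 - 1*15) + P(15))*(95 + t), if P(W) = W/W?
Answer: 29960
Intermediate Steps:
t = 45 (t = ⅓ + (⅙)*268 = ⅓ + 134/3 = 45)
P(W) = 1
((228 - 1*15) + P(15))*(95 + t) = ((228 - 1*15) + 1)*(95 + 45) = ((228 - 15) + 1)*140 = (213 + 1)*140 = 214*140 = 29960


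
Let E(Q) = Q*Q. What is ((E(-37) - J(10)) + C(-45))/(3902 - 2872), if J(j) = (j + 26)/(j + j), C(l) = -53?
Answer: 6571/5150 ≈ 1.2759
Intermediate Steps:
E(Q) = Q²
J(j) = (26 + j)/(2*j) (J(j) = (26 + j)/((2*j)) = (26 + j)*(1/(2*j)) = (26 + j)/(2*j))
((E(-37) - J(10)) + C(-45))/(3902 - 2872) = (((-37)² - (26 + 10)/(2*10)) - 53)/(3902 - 2872) = ((1369 - 36/(2*10)) - 53)/1030 = ((1369 - 1*9/5) - 53)*(1/1030) = ((1369 - 9/5) - 53)*(1/1030) = (6836/5 - 53)*(1/1030) = (6571/5)*(1/1030) = 6571/5150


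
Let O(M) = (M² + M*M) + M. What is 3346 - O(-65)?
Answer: -5039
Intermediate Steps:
O(M) = M + 2*M² (O(M) = (M² + M²) + M = 2*M² + M = M + 2*M²)
3346 - O(-65) = 3346 - (-65)*(1 + 2*(-65)) = 3346 - (-65)*(1 - 130) = 3346 - (-65)*(-129) = 3346 - 1*8385 = 3346 - 8385 = -5039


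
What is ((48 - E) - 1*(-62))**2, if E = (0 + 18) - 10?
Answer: 10404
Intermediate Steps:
E = 8 (E = 18 - 10 = 8)
((48 - E) - 1*(-62))**2 = ((48 - 1*8) - 1*(-62))**2 = ((48 - 8) + 62)**2 = (40 + 62)**2 = 102**2 = 10404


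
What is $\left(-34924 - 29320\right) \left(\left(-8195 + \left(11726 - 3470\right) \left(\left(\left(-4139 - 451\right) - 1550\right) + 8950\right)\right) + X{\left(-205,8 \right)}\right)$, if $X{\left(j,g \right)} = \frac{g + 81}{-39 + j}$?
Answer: $- \frac{90883484030431}{61} \approx -1.4899 \cdot 10^{12}$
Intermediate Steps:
$X{\left(j,g \right)} = \frac{81 + g}{-39 + j}$
$\left(-34924 - 29320\right) \left(\left(-8195 + \left(11726 - 3470\right) \left(\left(\left(-4139 - 451\right) - 1550\right) + 8950\right)\right) + X{\left(-205,8 \right)}\right) = \left(-34924 - 29320\right) \left(\left(-8195 + \left(11726 - 3470\right) \left(\left(\left(-4139 - 451\right) - 1550\right) + 8950\right)\right) + \frac{81 + 8}{-39 - 205}\right) = - 64244 \left(\left(-8195 + 8256 \left(\left(-4590 - 1550\right) + 8950\right)\right) + \frac{1}{-244} \cdot 89\right) = - 64244 \left(\left(-8195 + 8256 \left(-6140 + 8950\right)\right) - \frac{89}{244}\right) = - 64244 \left(\left(-8195 + 8256 \cdot 2810\right) - \frac{89}{244}\right) = - 64244 \left(\left(-8195 + 23199360\right) - \frac{89}{244}\right) = - 64244 \left(23191165 - \frac{89}{244}\right) = \left(-64244\right) \frac{5658644171}{244} = - \frac{90883484030431}{61}$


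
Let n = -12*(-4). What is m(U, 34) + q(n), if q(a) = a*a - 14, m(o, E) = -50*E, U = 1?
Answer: 590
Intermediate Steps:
n = 48
q(a) = -14 + a**2 (q(a) = a**2 - 14 = -14 + a**2)
m(U, 34) + q(n) = -50*34 + (-14 + 48**2) = -1700 + (-14 + 2304) = -1700 + 2290 = 590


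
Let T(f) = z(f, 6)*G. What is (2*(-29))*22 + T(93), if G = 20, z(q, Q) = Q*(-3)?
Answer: -1636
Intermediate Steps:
z(q, Q) = -3*Q
T(f) = -360 (T(f) = -3*6*20 = -18*20 = -360)
(2*(-29))*22 + T(93) = (2*(-29))*22 - 360 = -58*22 - 360 = -1276 - 360 = -1636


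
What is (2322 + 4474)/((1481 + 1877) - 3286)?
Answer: 1699/18 ≈ 94.389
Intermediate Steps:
(2322 + 4474)/((1481 + 1877) - 3286) = 6796/(3358 - 3286) = 6796/72 = 6796*(1/72) = 1699/18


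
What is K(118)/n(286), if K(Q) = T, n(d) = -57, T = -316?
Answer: 316/57 ≈ 5.5439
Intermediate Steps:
K(Q) = -316
K(118)/n(286) = -316/(-57) = -316*(-1/57) = 316/57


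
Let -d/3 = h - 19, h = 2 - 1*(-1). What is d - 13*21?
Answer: -225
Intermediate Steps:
h = 3 (h = 2 + 1 = 3)
d = 48 (d = -3*(3 - 19) = -3*(-16) = 48)
d - 13*21 = 48 - 13*21 = 48 - 273 = -225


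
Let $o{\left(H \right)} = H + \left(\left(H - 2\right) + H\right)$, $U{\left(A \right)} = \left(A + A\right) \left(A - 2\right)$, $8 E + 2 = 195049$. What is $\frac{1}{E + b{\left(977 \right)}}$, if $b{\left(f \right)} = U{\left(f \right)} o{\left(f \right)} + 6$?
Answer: $\frac{8}{44641669895} \approx 1.792 \cdot 10^{-10}$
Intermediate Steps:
$E = \frac{195047}{8}$ ($E = - \frac{1}{4} + \frac{1}{8} \cdot 195049 = - \frac{1}{4} + \frac{195049}{8} = \frac{195047}{8} \approx 24381.0$)
$U{\left(A \right)} = 2 A \left(-2 + A\right)$
$o{\left(H \right)} = -2 + 3 H$ ($o{\left(H \right)} = H + \left(\left(-2 + H\right) + H\right) = H + \left(-2 + 2 H\right) = -2 + 3 H$)
$b{\left(f \right)} = 6 + 2 f \left(-2 + f\right) \left(-2 + 3 f\right)$ ($b{\left(f \right)} = 2 f \left(-2 + f\right) \left(-2 + 3 f\right) + 6 = 6 + 2 f \left(-2 + f\right) \left(-2 + 3 f\right)$)
$\frac{1}{E + b{\left(977 \right)}} = \frac{1}{\frac{195047}{8} + \left(6 + 2 \cdot 977 \left(-2 + 977\right) \left(-2 + 3 \cdot 977\right)\right)} = \frac{1}{\frac{195047}{8} + \left(6 + 2 \cdot 977 \cdot 975 \left(-2 + 2931\right)\right)} = \frac{1}{\frac{195047}{8} + \left(6 + 2 \cdot 977 \cdot 975 \cdot 2929\right)} = \frac{1}{\frac{195047}{8} + \left(6 + 5580184350\right)} = \frac{1}{\frac{195047}{8} + 5580184356} = \frac{1}{\frac{44641669895}{8}} = \frac{8}{44641669895}$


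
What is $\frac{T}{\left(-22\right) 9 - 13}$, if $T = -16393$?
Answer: $\frac{16393}{211} \approx 77.692$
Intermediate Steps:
$\frac{T}{\left(-22\right) 9 - 13} = - \frac{16393}{\left(-22\right) 9 - 13} = - \frac{16393}{-198 - 13} = - \frac{16393}{-211} = \left(-16393\right) \left(- \frac{1}{211}\right) = \frac{16393}{211}$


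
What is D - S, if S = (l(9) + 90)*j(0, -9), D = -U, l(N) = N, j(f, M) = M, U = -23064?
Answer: 23955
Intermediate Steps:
D = 23064 (D = -1*(-23064) = 23064)
S = -891 (S = (9 + 90)*(-9) = 99*(-9) = -891)
D - S = 23064 - 1*(-891) = 23064 + 891 = 23955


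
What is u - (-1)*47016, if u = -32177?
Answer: 14839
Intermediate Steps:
u - (-1)*47016 = -32177 - (-1)*47016 = -32177 - 1*(-47016) = -32177 + 47016 = 14839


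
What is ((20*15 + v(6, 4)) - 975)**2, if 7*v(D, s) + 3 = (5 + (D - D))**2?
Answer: 22118209/49 ≈ 4.5139e+5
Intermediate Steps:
v(D, s) = 22/7 (v(D, s) = -3/7 + (5 + (D - D))**2/7 = -3/7 + (5 + 0)**2/7 = -3/7 + (1/7)*5**2 = -3/7 + (1/7)*25 = -3/7 + 25/7 = 22/7)
((20*15 + v(6, 4)) - 975)**2 = ((20*15 + 22/7) - 975)**2 = ((300 + 22/7) - 975)**2 = (2122/7 - 975)**2 = (-4703/7)**2 = 22118209/49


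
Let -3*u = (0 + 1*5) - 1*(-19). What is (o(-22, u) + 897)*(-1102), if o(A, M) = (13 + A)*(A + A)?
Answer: -1424886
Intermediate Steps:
u = -8 (u = -((0 + 1*5) - 1*(-19))/3 = -((0 + 5) + 19)/3 = -(5 + 19)/3 = -1/3*24 = -8)
o(A, M) = 2*A*(13 + A) (o(A, M) = (13 + A)*(2*A) = 2*A*(13 + A))
(o(-22, u) + 897)*(-1102) = (2*(-22)*(13 - 22) + 897)*(-1102) = (2*(-22)*(-9) + 897)*(-1102) = (396 + 897)*(-1102) = 1293*(-1102) = -1424886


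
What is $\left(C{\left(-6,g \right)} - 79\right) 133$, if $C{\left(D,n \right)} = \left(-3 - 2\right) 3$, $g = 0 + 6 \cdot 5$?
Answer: $-12502$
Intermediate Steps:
$g = 30$ ($g = 0 + 30 = 30$)
$C{\left(D,n \right)} = -15$ ($C{\left(D,n \right)} = \left(-5\right) 3 = -15$)
$\left(C{\left(-6,g \right)} - 79\right) 133 = \left(-15 - 79\right) 133 = \left(-94\right) 133 = -12502$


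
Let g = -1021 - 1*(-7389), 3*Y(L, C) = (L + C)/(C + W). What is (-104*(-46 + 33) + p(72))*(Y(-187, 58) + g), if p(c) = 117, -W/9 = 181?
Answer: 14696127199/1571 ≈ 9.3546e+6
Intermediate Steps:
W = -1629 (W = -9*181 = -1629)
Y(L, C) = (C + L)/(3*(-1629 + C)) (Y(L, C) = ((L + C)/(C - 1629))/3 = ((C + L)/(-1629 + C))/3 = (C + L)/(3*(-1629 + C)))
g = 6368 (g = -1021 + 7389 = 6368)
(-104*(-46 + 33) + p(72))*(Y(-187, 58) + g) = (-104*(-46 + 33) + 117)*((58 - 187)/(3*(-1629 + 58)) + 6368) = (-104*(-13) + 117)*((⅓)*(-129)/(-1571) + 6368) = (1352 + 117)*((⅓)*(-1/1571)*(-129) + 6368) = 1469*(43/1571 + 6368) = 1469*(10004171/1571) = 14696127199/1571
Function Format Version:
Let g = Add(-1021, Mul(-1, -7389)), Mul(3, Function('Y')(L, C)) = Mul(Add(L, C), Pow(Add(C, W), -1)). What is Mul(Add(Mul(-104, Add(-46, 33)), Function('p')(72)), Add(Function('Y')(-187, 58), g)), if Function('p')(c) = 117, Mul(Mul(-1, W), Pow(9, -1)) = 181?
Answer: Rational(14696127199, 1571) ≈ 9.3546e+6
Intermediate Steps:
W = -1629 (W = Mul(-9, 181) = -1629)
Function('Y')(L, C) = Mul(Rational(1, 3), Pow(Add(-1629, C), -1), Add(C, L)) (Function('Y')(L, C) = Mul(Rational(1, 3), Mul(Add(L, C), Pow(Add(C, -1629), -1))) = Mul(Rational(1, 3), Mul(Add(C, L), Pow(Add(-1629, C), -1))) = Mul(Rational(1, 3), Mul(Pow(Add(-1629, C), -1), Add(C, L))) = Mul(Rational(1, 3), Pow(Add(-1629, C), -1), Add(C, L)))
g = 6368 (g = Add(-1021, 7389) = 6368)
Mul(Add(Mul(-104, Add(-46, 33)), Function('p')(72)), Add(Function('Y')(-187, 58), g)) = Mul(Add(Mul(-104, Add(-46, 33)), 117), Add(Mul(Rational(1, 3), Pow(Add(-1629, 58), -1), Add(58, -187)), 6368)) = Mul(Add(Mul(-104, -13), 117), Add(Mul(Rational(1, 3), Pow(-1571, -1), -129), 6368)) = Mul(Add(1352, 117), Add(Mul(Rational(1, 3), Rational(-1, 1571), -129), 6368)) = Mul(1469, Add(Rational(43, 1571), 6368)) = Mul(1469, Rational(10004171, 1571)) = Rational(14696127199, 1571)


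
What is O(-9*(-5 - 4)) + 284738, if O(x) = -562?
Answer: 284176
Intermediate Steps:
O(-9*(-5 - 4)) + 284738 = -562 + 284738 = 284176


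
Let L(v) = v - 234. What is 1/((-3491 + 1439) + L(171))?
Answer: -1/2115 ≈ -0.00047281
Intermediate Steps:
L(v) = -234 + v
1/((-3491 + 1439) + L(171)) = 1/((-3491 + 1439) + (-234 + 171)) = 1/(-2052 - 63) = 1/(-2115) = -1/2115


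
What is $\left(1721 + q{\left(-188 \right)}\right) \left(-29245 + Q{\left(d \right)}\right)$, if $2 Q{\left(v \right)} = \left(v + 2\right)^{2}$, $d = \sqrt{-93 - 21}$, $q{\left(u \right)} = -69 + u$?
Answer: $-42895200 + 2928 i \sqrt{114} \approx -4.2895 \cdot 10^{7} + 31263.0 i$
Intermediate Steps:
$d = i \sqrt{114}$ ($d = \sqrt{-114} = i \sqrt{114} \approx 10.677 i$)
$Q{\left(v \right)} = \frac{\left(2 + v\right)^{2}}{2}$ ($Q{\left(v \right)} = \frac{\left(v + 2\right)^{2}}{2} = \frac{\left(2 + v\right)^{2}}{2}$)
$\left(1721 + q{\left(-188 \right)}\right) \left(-29245 + Q{\left(d \right)}\right) = \left(1721 - 257\right) \left(-29245 + \frac{\left(2 + i \sqrt{114}\right)^{2}}{2}\right) = 1464 \left(-29245 + \frac{\left(2 + i \sqrt{114}\right)^{2}}{2}\right) = -42814680 + 732 \left(2 + i \sqrt{114}\right)^{2}$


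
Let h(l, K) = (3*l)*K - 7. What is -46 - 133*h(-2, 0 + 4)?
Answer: 4077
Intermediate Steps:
h(l, K) = -7 + 3*K*l (h(l, K) = 3*K*l - 7 = -7 + 3*K*l)
-46 - 133*h(-2, 0 + 4) = -46 - 133*(-7 + 3*(0 + 4)*(-2)) = -46 - 133*(-7 + 3*4*(-2)) = -46 - 133*(-7 - 24) = -46 - 133*(-31) = -46 + 4123 = 4077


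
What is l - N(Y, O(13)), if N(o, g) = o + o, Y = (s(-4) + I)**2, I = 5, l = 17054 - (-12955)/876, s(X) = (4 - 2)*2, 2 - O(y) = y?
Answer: 14810347/876 ≈ 16907.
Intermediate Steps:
O(y) = 2 - y
s(X) = 4 (s(X) = 2*2 = 4)
l = 14952259/876 (l = 17054 - (-12955)/876 = 17054 - 1*(-12955/876) = 17054 + 12955/876 = 14952259/876 ≈ 17069.)
Y = 81 (Y = (4 + 5)**2 = 9**2 = 81)
N(o, g) = 2*o
l - N(Y, O(13)) = 14952259/876 - 2*81 = 14952259/876 - 1*162 = 14952259/876 - 162 = 14810347/876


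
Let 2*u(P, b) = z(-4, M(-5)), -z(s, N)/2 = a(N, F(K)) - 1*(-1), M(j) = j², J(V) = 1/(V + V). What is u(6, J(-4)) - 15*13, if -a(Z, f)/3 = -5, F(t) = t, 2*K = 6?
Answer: -211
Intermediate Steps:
K = 3 (K = (½)*6 = 3)
J(V) = 1/(2*V)
a(Z, f) = 15 (a(Z, f) = -3*(-5) = 15)
z(s, N) = -32 (z(s, N) = -2*(15 - 1*(-1)) = -2*(15 + 1) = -2*16 = -32)
u(P, b) = -16 (u(P, b) = (½)*(-32) = -16)
u(6, J(-4)) - 15*13 = -16 - 15*13 = -16 - 195 = -211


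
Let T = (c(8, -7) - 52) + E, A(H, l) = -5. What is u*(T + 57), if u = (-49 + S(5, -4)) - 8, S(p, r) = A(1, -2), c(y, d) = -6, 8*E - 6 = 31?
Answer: -899/4 ≈ -224.75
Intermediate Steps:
E = 37/8 (E = 3/4 + (1/8)*31 = 3/4 + 31/8 = 37/8 ≈ 4.6250)
T = -427/8 (T = (-6 - 52) + 37/8 = -58 + 37/8 = -427/8 ≈ -53.375)
S(p, r) = -5
u = -62 (u = (-49 - 5) - 8 = -54 - 8 = -62)
u*(T + 57) = -62*(-427/8 + 57) = -62*29/8 = -899/4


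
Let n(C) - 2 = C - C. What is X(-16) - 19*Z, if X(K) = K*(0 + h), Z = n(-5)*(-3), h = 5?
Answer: 34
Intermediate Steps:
n(C) = 2 (n(C) = 2 + (C - C) = 2 + 0 = 2)
Z = -6 (Z = 2*(-3) = -6)
X(K) = 5*K (X(K) = K*(0 + 5) = K*5 = 5*K)
X(-16) - 19*Z = 5*(-16) - 19*(-6) = -80 - 1*(-114) = -80 + 114 = 34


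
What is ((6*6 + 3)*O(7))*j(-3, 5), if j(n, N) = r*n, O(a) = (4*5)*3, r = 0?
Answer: 0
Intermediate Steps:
O(a) = 60 (O(a) = 20*3 = 60)
j(n, N) = 0 (j(n, N) = 0*n = 0)
((6*6 + 3)*O(7))*j(-3, 5) = ((6*6 + 3)*60)*0 = ((36 + 3)*60)*0 = (39*60)*0 = 2340*0 = 0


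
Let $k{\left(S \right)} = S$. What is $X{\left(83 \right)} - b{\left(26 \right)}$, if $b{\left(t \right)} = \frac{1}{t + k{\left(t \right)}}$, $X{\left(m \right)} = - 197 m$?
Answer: $- \frac{850253}{52} \approx -16351.0$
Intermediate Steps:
$b{\left(t \right)} = \frac{1}{2 t}$ ($b{\left(t \right)} = \frac{1}{t + t} = \frac{1}{2 t}$)
$X{\left(83 \right)} - b{\left(26 \right)} = \left(-197\right) 83 - \frac{1}{2 \cdot 26} = -16351 - \frac{1}{2} \cdot \frac{1}{26} = -16351 - \frac{1}{52} = - \frac{850253}{52}$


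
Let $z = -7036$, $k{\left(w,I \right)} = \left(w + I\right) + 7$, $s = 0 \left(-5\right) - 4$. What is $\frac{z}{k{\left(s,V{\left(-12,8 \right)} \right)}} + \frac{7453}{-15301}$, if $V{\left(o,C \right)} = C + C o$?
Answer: $\frac{107024331}{1300585} \approx 82.289$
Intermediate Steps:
$s = -4$ ($s = 0 - 4 = -4$)
$k{\left(w,I \right)} = 7 + I + w$ ($k{\left(w,I \right)} = \left(I + w\right) + 7 = 7 + I + w$)
$\frac{z}{k{\left(s,V{\left(-12,8 \right)} \right)}} + \frac{7453}{-15301} = - \frac{7036}{7 + 8 \left(1 - 12\right) - 4} + \frac{7453}{-15301} = - \frac{7036}{7 + 8 \left(-11\right) - 4} + 7453 \left(- \frac{1}{15301}\right) = - \frac{7036}{7 - 88 - 4} - \frac{7453}{15301} = - \frac{7036}{-85} - \frac{7453}{15301} = \left(-7036\right) \left(- \frac{1}{85}\right) - \frac{7453}{15301} = \frac{7036}{85} - \frac{7453}{15301} = \frac{107024331}{1300585}$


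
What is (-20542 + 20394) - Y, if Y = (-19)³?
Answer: 6711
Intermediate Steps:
Y = -6859
(-20542 + 20394) - Y = (-20542 + 20394) - 1*(-6859) = -148 + 6859 = 6711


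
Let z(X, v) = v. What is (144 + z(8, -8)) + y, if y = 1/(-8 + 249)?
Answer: 32777/241 ≈ 136.00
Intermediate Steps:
y = 1/241 ≈ 0.0041494
(144 + z(8, -8)) + y = (144 - 8) + 1/241 = 136 + 1/241 = 32777/241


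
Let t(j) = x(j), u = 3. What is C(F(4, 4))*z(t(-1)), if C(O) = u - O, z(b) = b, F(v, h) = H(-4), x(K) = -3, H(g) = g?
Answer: -21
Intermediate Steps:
F(v, h) = -4
t(j) = -3
C(O) = 3 - O
C(F(4, 4))*z(t(-1)) = (3 - 1*(-4))*(-3) = (3 + 4)*(-3) = 7*(-3) = -21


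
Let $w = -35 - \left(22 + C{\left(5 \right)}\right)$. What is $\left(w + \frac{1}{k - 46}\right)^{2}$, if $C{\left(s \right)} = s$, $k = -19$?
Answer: $\frac{16248961}{4225} \approx 3845.9$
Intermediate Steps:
$w = -62$ ($w = -35 - \left(22 + 5\right) = -35 - 27 = -62$)
$\left(w + \frac{1}{k - 46}\right)^{2} = \left(-62 + \frac{1}{-19 - 46}\right)^{2} = \left(-62 + \frac{1}{-65}\right)^{2} = \left(-62 - \frac{1}{65}\right)^{2} = \left(- \frac{4031}{65}\right)^{2} = \frac{16248961}{4225}$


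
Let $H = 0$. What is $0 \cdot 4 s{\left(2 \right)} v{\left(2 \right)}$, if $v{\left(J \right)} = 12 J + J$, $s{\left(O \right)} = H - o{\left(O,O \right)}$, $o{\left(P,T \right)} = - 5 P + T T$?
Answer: $0$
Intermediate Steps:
$o{\left(P,T \right)} = T^{2} - 5 P$ ($o{\left(P,T \right)} = - 5 P + T^{2} = T^{2} - 5 P$)
$s{\left(O \right)} = - O^{2} + 5 O$ ($s{\left(O \right)} = 0 - \left(O^{2} - 5 O\right) = - O^{2} + 5 O$)
$v{\left(J \right)} = 13 J$
$0 \cdot 4 s{\left(2 \right)} v{\left(2 \right)} = 0 \cdot 4 \cdot 2 \left(5 - 2\right) 13 \cdot 2 = 0 \cdot 2 \left(5 - 2\right) 26 = 0 \cdot 2 \cdot 3 \cdot 26 = 0 \cdot 6 \cdot 26 = 0 \cdot 26 = 0$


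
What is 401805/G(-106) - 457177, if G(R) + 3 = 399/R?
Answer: -123462413/239 ≈ -5.1658e+5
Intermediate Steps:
G(R) = -3 + 399/R
401805/G(-106) - 457177 = 401805/(-3 + 399/(-106)) - 457177 = 401805/(-3 + 399*(-1/106)) - 457177 = 401805/(-3 - 399/106) - 457177 = 401805/(-717/106) - 457177 = 401805*(-106/717) - 457177 = -14197110/239 - 457177 = -123462413/239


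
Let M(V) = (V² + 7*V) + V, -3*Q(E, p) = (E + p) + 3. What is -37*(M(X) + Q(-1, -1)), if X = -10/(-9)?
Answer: -29341/81 ≈ -362.23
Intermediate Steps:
Q(E, p) = -1 - E/3 - p/3 (Q(E, p) = -((E + p) + 3)/3 = -(3 + E + p)/3 = -1 - E/3 - p/3)
X = 10/9 (X = -10*(-⅑) = 10/9 ≈ 1.1111)
M(V) = V² + 8*V
-37*(M(X) + Q(-1, -1)) = -37*(10*(8 + 10/9)/9 + (-1 - ⅓*(-1) - ⅓*(-1))) = -37*((10/9)*(82/9) + (-1 + ⅓ + ⅓)) = -37*(820/81 - ⅓) = -37*793/81 = -29341/81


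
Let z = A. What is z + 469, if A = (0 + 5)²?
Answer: 494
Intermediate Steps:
A = 25 (A = 5² = 25)
z = 25
z + 469 = 25 + 469 = 494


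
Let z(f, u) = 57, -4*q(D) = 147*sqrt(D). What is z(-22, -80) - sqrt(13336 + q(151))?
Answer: 57 - sqrt(53344 - 147*sqrt(151))/2 ≈ -56.510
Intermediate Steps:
q(D) = -147*sqrt(D)/4
z(-22, -80) - sqrt(13336 + q(151)) = 57 - sqrt(13336 - 147*sqrt(151)/4)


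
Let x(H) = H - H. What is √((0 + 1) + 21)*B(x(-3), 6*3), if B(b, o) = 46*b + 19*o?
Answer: 342*√22 ≈ 1604.1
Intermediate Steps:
x(H) = 0
B(b, o) = 19*o + 46*b
√((0 + 1) + 21)*B(x(-3), 6*3) = √((0 + 1) + 21)*(19*(6*3) + 46*0) = √(1 + 21)*(19*18 + 0) = √22*(342 + 0) = √22*342 = 342*√22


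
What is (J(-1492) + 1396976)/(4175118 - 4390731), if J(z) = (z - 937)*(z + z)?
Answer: -960568/23957 ≈ -40.096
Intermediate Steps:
J(z) = 2*z*(-937 + z) (J(z) = (-937 + z)*(2*z) = 2*z*(-937 + z))
(J(-1492) + 1396976)/(4175118 - 4390731) = (2*(-1492)*(-937 - 1492) + 1396976)/(4175118 - 4390731) = (2*(-1492)*(-2429) + 1396976)/(-215613) = (7248136 + 1396976)*(-1/215613) = 8645112*(-1/215613) = -960568/23957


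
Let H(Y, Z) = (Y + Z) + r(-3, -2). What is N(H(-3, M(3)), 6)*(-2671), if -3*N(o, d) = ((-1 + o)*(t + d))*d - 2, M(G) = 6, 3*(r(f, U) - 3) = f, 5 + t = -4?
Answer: -197654/3 ≈ -65885.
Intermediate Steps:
t = -9 (t = -5 - 4 = -9)
r(f, U) = 3 + f/3
H(Y, Z) = 2 + Y + Z (H(Y, Z) = (Y + Z) + (3 + (1/3)*(-3)) = (Y + Z) + (3 - 1) = (Y + Z) + 2 = 2 + Y + Z)
N(o, d) = 2/3 - d*(-1 + o)*(-9 + d)/3 (N(o, d) = -(((-1 + o)*(-9 + d))*d - 2)/3 = -(d*(-1 + o)*(-9 + d) - 2)/3 = -(-2 + d*(-1 + o)*(-9 + d))/3 = 2/3 - d*(-1 + o)*(-9 + d)/3)
N(H(-3, M(3)), 6)*(-2671) = (2/3 - 3*6 + (1/3)*6**2 + 3*6*(2 - 3 + 6) - 1/3*(2 - 3 + 6)*6**2)*(-2671) = (2/3 - 18 + (1/3)*36 + 3*6*5 - 1/3*5*36)*(-2671) = (2/3 - 18 + 12 + 90 - 60)*(-2671) = (74/3)*(-2671) = -197654/3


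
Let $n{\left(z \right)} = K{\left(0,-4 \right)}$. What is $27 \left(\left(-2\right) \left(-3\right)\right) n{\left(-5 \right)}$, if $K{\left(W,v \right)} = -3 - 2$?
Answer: $-810$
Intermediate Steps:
$K{\left(W,v \right)} = -5$
$n{\left(z \right)} = -5$
$27 \left(\left(-2\right) \left(-3\right)\right) n{\left(-5 \right)} = 27 \left(\left(-2\right) \left(-3\right)\right) \left(-5\right) = 27 \cdot 6 \left(-5\right) = 162 \left(-5\right) = -810$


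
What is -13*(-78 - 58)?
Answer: 1768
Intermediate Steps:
-13*(-78 - 58) = -13*(-136) = 1768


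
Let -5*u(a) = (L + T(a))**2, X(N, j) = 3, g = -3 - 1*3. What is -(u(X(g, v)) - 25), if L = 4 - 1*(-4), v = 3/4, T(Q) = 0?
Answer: 189/5 ≈ 37.800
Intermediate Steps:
g = -6 (g = -3 - 3 = -6)
v = 3/4 (v = 3*(1/4) = 3/4 ≈ 0.75000)
L = 8 (L = 4 + 4 = 8)
u(a) = -64/5 (u(a) = -(8 + 0)**2/5 = -1/5*8**2 = -1/5*64 = -64/5)
-(u(X(g, v)) - 25) = -(-64/5 - 25) = -1*(-189/5) = 189/5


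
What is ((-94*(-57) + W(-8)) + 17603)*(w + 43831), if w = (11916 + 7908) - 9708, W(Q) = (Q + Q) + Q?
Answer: 1237382339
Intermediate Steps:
W(Q) = 3*Q (W(Q) = 2*Q + Q = 3*Q)
w = 10116 (w = 19824 - 9708 = 10116)
((-94*(-57) + W(-8)) + 17603)*(w + 43831) = ((-94*(-57) + 3*(-8)) + 17603)*(10116 + 43831) = ((5358 - 24) + 17603)*53947 = (5334 + 17603)*53947 = 22937*53947 = 1237382339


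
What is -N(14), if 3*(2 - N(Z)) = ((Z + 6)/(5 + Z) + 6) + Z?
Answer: 286/57 ≈ 5.0175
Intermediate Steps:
N(Z) = -Z/3 - (6 + Z)/(3*(5 + Z)) (N(Z) = 2 - (((Z + 6)/(5 + Z) + 6) + Z)/3 = 2 - (((6 + Z)/(5 + Z) + 6) + Z)/3 = 2 - ((6 + (6 + Z)/(5 + Z)) + Z)/3 = 2 - (6 + Z + (6 + Z)/(5 + Z))/3 = 2 + (-2 - Z/3 - (6 + Z)/(3*(5 + Z))) = -Z/3 - (6 + Z)/(3*(5 + Z)))
-N(14) = -(-6 - 1*14² - 6*14)/(3*(5 + 14)) = -(-6 - 1*196 - 84)/(3*19) = -(-6 - 196 - 84)/(3*19) = -(-286)/(3*19) = -1*(-286/57) = 286/57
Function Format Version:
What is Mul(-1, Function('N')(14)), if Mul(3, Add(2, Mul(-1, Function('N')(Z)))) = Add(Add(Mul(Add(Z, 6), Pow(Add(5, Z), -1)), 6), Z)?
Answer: Rational(286, 57) ≈ 5.0175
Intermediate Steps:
Function('N')(Z) = Add(Mul(Rational(-1, 3), Z), Mul(Rational(-1, 3), Pow(Add(5, Z), -1), Add(6, Z))) (Function('N')(Z) = Add(2, Mul(Rational(-1, 3), Add(Add(Mul(Add(Z, 6), Pow(Add(5, Z), -1)), 6), Z))) = Add(2, Mul(Rational(-1, 3), Add(Add(Mul(Add(6, Z), Pow(Add(5, Z), -1)), 6), Z))) = Add(2, Mul(Rational(-1, 3), Add(Add(Mul(Pow(Add(5, Z), -1), Add(6, Z)), 6), Z))) = Add(2, Mul(Rational(-1, 3), Add(Add(6, Mul(Pow(Add(5, Z), -1), Add(6, Z))), Z))) = Add(2, Mul(Rational(-1, 3), Add(6, Z, Mul(Pow(Add(5, Z), -1), Add(6, Z))))) = Add(2, Add(-2, Mul(Rational(-1, 3), Z), Mul(Rational(-1, 3), Pow(Add(5, Z), -1), Add(6, Z)))) = Add(Mul(Rational(-1, 3), Z), Mul(Rational(-1, 3), Pow(Add(5, Z), -1), Add(6, Z))))
Mul(-1, Function('N')(14)) = Mul(-1, Mul(Rational(1, 3), Pow(Add(5, 14), -1), Add(-6, Mul(-1, Pow(14, 2)), Mul(-6, 14)))) = Mul(-1, Mul(Rational(1, 3), Pow(19, -1), Add(-6, Mul(-1, 196), -84))) = Mul(-1, Mul(Rational(1, 3), Rational(1, 19), Add(-6, -196, -84))) = Mul(-1, Mul(Rational(1, 3), Rational(1, 19), -286)) = Mul(-1, Rational(-286, 57)) = Rational(286, 57)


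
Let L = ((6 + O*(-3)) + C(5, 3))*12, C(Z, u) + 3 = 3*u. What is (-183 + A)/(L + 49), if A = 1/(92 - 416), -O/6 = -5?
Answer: 59293/287388 ≈ 0.20632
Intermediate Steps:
O = 30 (O = -6*(-5) = 30)
C(Z, u) = -3 + 3*u
A = -1/324 (A = 1/(-324) = -1/324 ≈ -0.0030864)
L = -936 (L = ((6 + 30*(-3)) + (-3 + 3*3))*12 = ((6 - 90) + (-3 + 9))*12 = (-84 + 6)*12 = -78*12 = -936)
(-183 + A)/(L + 49) = (-183 - 1/324)/(-936 + 49) = -59293/324/(-887) = -59293/324*(-1/887) = 59293/287388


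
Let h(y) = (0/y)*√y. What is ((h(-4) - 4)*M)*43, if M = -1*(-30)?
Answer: -5160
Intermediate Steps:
h(y) = 0 (h(y) = 0*√y = 0)
M = 30
((h(-4) - 4)*M)*43 = ((0 - 4)*30)*43 = -4*30*43 = -120*43 = -5160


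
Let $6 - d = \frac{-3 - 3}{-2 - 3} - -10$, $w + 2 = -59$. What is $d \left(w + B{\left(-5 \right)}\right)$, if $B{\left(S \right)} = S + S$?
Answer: $\frac{1846}{5} \approx 369.2$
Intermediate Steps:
$B{\left(S \right)} = 2 S$
$w = -61$ ($w = -2 - 59 = -61$)
$d = - \frac{26}{5}$ ($d = 6 - \left(\frac{-3 - 3}{-2 - 3} - -10\right) = 6 - \left(- \frac{6}{-5} + 10\right) = 6 - \left(\left(-6\right) \left(- \frac{1}{5}\right) + 10\right) = 6 - \left(\frac{6}{5} + 10\right) = 6 - \frac{56}{5} = - \frac{26}{5} \approx -5.2$)
$d \left(w + B{\left(-5 \right)}\right) = - \frac{26 \left(-61 + 2 \left(-5\right)\right)}{5} = - \frac{26 \left(-61 - 10\right)}{5} = \left(- \frac{26}{5}\right) \left(-71\right) = \frac{1846}{5}$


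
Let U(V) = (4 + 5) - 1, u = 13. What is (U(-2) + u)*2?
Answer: 42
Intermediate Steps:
U(V) = 8 (U(V) = 9 - 1 = 8)
(U(-2) + u)*2 = (8 + 13)*2 = 21*2 = 42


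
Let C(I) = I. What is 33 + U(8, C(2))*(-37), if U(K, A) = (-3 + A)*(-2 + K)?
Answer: 255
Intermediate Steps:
33 + U(8, C(2))*(-37) = 33 + (6 - 3*8 - 2*2 + 2*8)*(-37) = 33 + (6 - 24 - 4 + 16)*(-37) = 33 - 6*(-37) = 33 + 222 = 255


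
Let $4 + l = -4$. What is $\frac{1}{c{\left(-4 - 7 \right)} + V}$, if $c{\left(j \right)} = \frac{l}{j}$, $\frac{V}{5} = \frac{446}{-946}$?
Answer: $- \frac{473}{771} \approx -0.61349$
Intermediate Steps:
$l = -8$ ($l = -4 - 4 = -8$)
$V = - \frac{1115}{473}$ ($V = 5 \frac{446}{-946} = 5 \cdot 446 \left(- \frac{1}{946}\right) = 5 \left(- \frac{223}{473}\right) = - \frac{1115}{473} \approx -2.3573$)
$c{\left(j \right)} = - \frac{8}{j}$
$\frac{1}{c{\left(-4 - 7 \right)} + V} = \frac{1}{- \frac{8}{-4 - 7} - \frac{1115}{473}} = \frac{1}{- \frac{8}{-11} - \frac{1115}{473}} = \frac{1}{\left(-8\right) \left(- \frac{1}{11}\right) - \frac{1115}{473}} = \frac{1}{\frac{8}{11} - \frac{1115}{473}} = \frac{1}{- \frac{771}{473}} = - \frac{473}{771}$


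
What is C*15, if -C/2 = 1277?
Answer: -38310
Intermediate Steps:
C = -2554 (C = -2*1277 = -2554)
C*15 = -2554*15 = -38310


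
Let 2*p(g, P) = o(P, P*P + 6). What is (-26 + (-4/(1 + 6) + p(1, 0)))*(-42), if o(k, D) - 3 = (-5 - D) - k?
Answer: 1284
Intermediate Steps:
o(k, D) = -2 - D - k (o(k, D) = 3 + ((-5 - D) - k) = 3 + (-5 - D - k) = -2 - D - k)
p(g, P) = -4 - P/2 - P²/2 (p(g, P) = (-2 - (P*P + 6) - P)/2 = (-2 - (P² + 6) - P)/2 = (-2 - (6 + P²) - P)/2 = (-2 + (-6 - P²) - P)/2 = (-8 - P - P²)/2 = -4 - P/2 - P²/2)
(-26 + (-4/(1 + 6) + p(1, 0)))*(-42) = (-26 + (-4/(1 + 6) + (-4 - ½*0 - ½*0²)))*(-42) = (-26 + (-4/7 + (-4 + 0 - ½*0)))*(-42) = (-26 + ((⅐)*(-4) + (-4 + 0 + 0)))*(-42) = (-26 + (-4/7 - 4))*(-42) = (-26 - 32/7)*(-42) = -214/7*(-42) = 1284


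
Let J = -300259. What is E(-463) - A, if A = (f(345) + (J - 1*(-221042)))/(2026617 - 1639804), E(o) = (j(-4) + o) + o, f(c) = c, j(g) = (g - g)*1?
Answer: -358109966/386813 ≈ -925.80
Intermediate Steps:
j(g) = 0 (j(g) = 0*1 = 0)
E(o) = 2*o (E(o) = (0 + o) + o = o + o = 2*o)
A = -78872/386813 (A = (345 + (-300259 - 1*(-221042)))/(2026617 - 1639804) = (345 + (-300259 + 221042))/386813 = (345 - 79217)*(1/386813) = -78872*1/386813 = -78872/386813 ≈ -0.20390)
E(-463) - A = 2*(-463) - 1*(-78872/386813) = -926 + 78872/386813 = -358109966/386813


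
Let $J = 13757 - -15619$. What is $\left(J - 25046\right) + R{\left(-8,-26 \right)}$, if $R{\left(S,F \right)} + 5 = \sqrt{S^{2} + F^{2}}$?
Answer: $4325 + 2 \sqrt{185} \approx 4352.2$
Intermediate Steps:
$J = 29376$ ($J = 13757 + 15619 = 29376$)
$R{\left(S,F \right)} = -5 + \sqrt{F^{2} + S^{2}}$ ($R{\left(S,F \right)} = -5 + \sqrt{S^{2} + F^{2}} = -5 + \sqrt{F^{2} + S^{2}}$)
$\left(J - 25046\right) + R{\left(-8,-26 \right)} = \left(29376 - 25046\right) - \left(5 - \sqrt{\left(-26\right)^{2} + \left(-8\right)^{2}}\right) = 4330 - \left(5 - \sqrt{676 + 64}\right) = 4330 - \left(5 - \sqrt{740}\right) = 4330 - \left(5 - 2 \sqrt{185}\right) = 4325 + 2 \sqrt{185}$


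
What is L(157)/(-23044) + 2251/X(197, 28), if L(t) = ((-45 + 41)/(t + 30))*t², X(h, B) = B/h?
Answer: 68247035343/4309228 ≈ 15837.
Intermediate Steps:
L(t) = -4*t²/(30 + t) (L(t) = (-4/(30 + t))*t² = -4*t²/(30 + t))
L(157)/(-23044) + 2251/X(197, 28) = -4*157²/(30 + 157)/(-23044) + 2251/((28/197)) = -4*24649/187*(-1/23044) + 2251/((28*(1/197))) = -4*24649*1/187*(-1/23044) + 2251/(28/197) = -98596/187*(-1/23044) + 2251*(197/28) = 24649/1077307 + 443447/28 = 68247035343/4309228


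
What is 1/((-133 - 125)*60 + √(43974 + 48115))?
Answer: -15480/239538311 - √92089/239538311 ≈ -6.5891e-5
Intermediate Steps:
1/((-133 - 125)*60 + √(43974 + 48115)) = 1/(-258*60 + √92089) = 1/(-15480 + √92089)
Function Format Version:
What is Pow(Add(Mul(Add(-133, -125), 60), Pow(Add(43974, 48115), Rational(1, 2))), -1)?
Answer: Add(Rational(-15480, 239538311), Mul(Rational(-1, 239538311), Pow(92089, Rational(1, 2)))) ≈ -6.5891e-5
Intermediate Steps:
Pow(Add(Mul(Add(-133, -125), 60), Pow(Add(43974, 48115), Rational(1, 2))), -1) = Pow(Add(Mul(-258, 60), Pow(92089, Rational(1, 2))), -1) = Pow(Add(-15480, Pow(92089, Rational(1, 2))), -1)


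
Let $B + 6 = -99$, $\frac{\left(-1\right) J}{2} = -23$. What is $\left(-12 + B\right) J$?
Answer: $-5382$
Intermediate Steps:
$J = 46$ ($J = \left(-2\right) \left(-23\right) = 46$)
$B = -105$ ($B = -6 - 99 = -105$)
$\left(-12 + B\right) J = \left(-12 - 105\right) 46 = \left(-117\right) 46 = -5382$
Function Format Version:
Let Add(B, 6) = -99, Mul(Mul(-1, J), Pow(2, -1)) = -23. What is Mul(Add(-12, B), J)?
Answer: -5382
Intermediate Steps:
J = 46 (J = Mul(-2, -23) = 46)
B = -105 (B = Add(-6, -99) = -105)
Mul(Add(-12, B), J) = Mul(Add(-12, -105), 46) = Mul(-117, 46) = -5382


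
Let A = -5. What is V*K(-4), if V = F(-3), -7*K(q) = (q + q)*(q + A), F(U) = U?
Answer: 216/7 ≈ 30.857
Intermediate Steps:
K(q) = -2*q*(-5 + q)/7 (K(q) = -(q + q)*(q - 5)/7 = -2*q*(-5 + q)/7)
V = -3
V*K(-4) = -6*(-4)*(5 - 1*(-4))/7 = -6*(-4)*(5 + 4)/7 = -6*(-4)*9/7 = -3*(-72/7) = 216/7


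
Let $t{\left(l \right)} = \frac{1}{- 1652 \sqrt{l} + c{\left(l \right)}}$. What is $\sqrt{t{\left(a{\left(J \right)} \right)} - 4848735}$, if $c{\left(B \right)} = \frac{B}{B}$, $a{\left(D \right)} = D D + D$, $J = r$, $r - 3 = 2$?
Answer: $\frac{\sqrt{4848734 - 8010110220 \sqrt{30}}}{\sqrt{-1 + 1652 \sqrt{30}}} \approx 2202.0 i$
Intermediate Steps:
$r = 5$ ($r = 3 + 2 = 5$)
$J = 5$
$a{\left(D \right)} = D + D^{2}$ ($a{\left(D \right)} = D^{2} + D = D + D^{2}$)
$c{\left(B \right)} = 1$
$t{\left(l \right)} = \frac{1}{1 - 1652 \sqrt{l}}$ ($t{\left(l \right)} = \frac{1}{- 1652 \sqrt{l} + 1} = \frac{1}{1 - 1652 \sqrt{l}}$)
$\sqrt{t{\left(a{\left(J \right)} \right)} - 4848735} = \sqrt{- \frac{1}{-1 + 1652 \sqrt{5 \left(1 + 5\right)}} - 4848735} = \sqrt{- \frac{1}{-1 + 1652 \sqrt{5 \cdot 6}} - 4848735} = \sqrt{- \frac{1}{-1 + 1652 \sqrt{30}} - 4848735} = \sqrt{-4848735 - \frac{1}{-1 + 1652 \sqrt{30}}}$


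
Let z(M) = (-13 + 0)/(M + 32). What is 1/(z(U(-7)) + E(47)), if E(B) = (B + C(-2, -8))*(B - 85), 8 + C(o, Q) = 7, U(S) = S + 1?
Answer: -2/3497 ≈ -0.00057192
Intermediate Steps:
U(S) = 1 + S
C(o, Q) = -1 (C(o, Q) = -8 + 7 = -1)
E(B) = (-1 + B)*(-85 + B) (E(B) = (B - 1)*(B - 85) = (-1 + B)*(-85 + B))
z(M) = -13/(32 + M)
1/(z(U(-7)) + E(47)) = 1/(-13/(32 + (1 - 7)) + (85 + 47² - 86*47)) = 1/(-13/(32 - 6) + (85 + 2209 - 4042)) = 1/(-13/26 - 1748) = 1/(-13*1/26 - 1748) = 1/(-½ - 1748) = 1/(-3497/2) = -2/3497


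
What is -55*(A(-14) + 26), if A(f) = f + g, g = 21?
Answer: -1815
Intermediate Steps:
A(f) = 21 + f (A(f) = f + 21 = 21 + f)
-55*(A(-14) + 26) = -55*((21 - 14) + 26) = -55*(7 + 26) = -55*33 = -1815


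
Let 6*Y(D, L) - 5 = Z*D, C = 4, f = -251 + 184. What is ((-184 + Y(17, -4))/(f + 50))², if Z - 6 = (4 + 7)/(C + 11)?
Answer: 54523456/585225 ≈ 93.167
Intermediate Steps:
f = -67
Z = 101/15 (Z = 6 + (4 + 7)/(4 + 11) = 6 + 11/15 = 101/15 ≈ 6.7333)
Y(D, L) = ⅚ + 101*D/90 (Y(D, L) = ⅚ + (101*D/15)/6 = ⅚ + 101*D/90)
((-184 + Y(17, -4))/(f + 50))² = ((-184 + (⅚ + (101/90)*17))/(-67 + 50))² = ((-184 + (⅚ + 1717/90))/(-17))² = ((-184 + 896/45)*(-1/17))² = (-7384/45*(-1/17))² = (7384/765)² = 54523456/585225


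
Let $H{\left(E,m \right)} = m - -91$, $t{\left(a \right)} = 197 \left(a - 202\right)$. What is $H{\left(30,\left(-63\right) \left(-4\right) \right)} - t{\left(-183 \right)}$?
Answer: $76188$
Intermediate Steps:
$t{\left(a \right)} = -39794 + 197 a$ ($t{\left(a \right)} = 197 \left(-202 + a\right) = -39794 + 197 a$)
$H{\left(E,m \right)} = 91 + m$ ($H{\left(E,m \right)} = m + 91 = 91 + m$)
$H{\left(30,\left(-63\right) \left(-4\right) \right)} - t{\left(-183 \right)} = \left(91 - -252\right) - \left(-39794 + 197 \left(-183\right)\right) = \left(91 + 252\right) - \left(-39794 - 36051\right) = 343 - -75845 = 343 + 75845 = 76188$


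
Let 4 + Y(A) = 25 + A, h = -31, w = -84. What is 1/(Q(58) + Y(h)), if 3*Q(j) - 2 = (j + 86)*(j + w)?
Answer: -3/3772 ≈ -0.00079533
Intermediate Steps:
Q(j) = 2/3 + (-84 + j)*(86 + j)/3 (Q(j) = 2/3 + ((j + 86)*(j - 84))/3 = 2/3 + ((86 + j)*(-84 + j))/3 = 2/3 + ((-84 + j)*(86 + j))/3 = 2/3 + (-84 + j)*(86 + j)/3)
Y(A) = 21 + A (Y(A) = -4 + (25 + A) = 21 + A)
1/(Q(58) + Y(h)) = 1/((-7222/3 + (1/3)*58**2 + (2/3)*58) + (21 - 31)) = 1/((-7222/3 + (1/3)*3364 + 116/3) - 10) = 1/((-7222/3 + 3364/3 + 116/3) - 10) = 1/(-3742/3 - 10) = 1/(-3772/3) = -3/3772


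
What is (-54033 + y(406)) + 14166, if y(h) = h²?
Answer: 124969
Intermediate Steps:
(-54033 + y(406)) + 14166 = (-54033 + 406²) + 14166 = (-54033 + 164836) + 14166 = 110803 + 14166 = 124969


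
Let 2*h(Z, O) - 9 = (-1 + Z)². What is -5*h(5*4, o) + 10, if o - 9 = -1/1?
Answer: -915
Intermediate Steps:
o = 8 (o = 9 - 1/1 = 9 - 1*1 = 9 - 1 = 8)
h(Z, O) = 9/2 + (-1 + Z)²/2
-5*h(5*4, o) + 10 = -5*(9/2 + (-1 + 5*4)²/2) + 10 = -5*(9/2 + (-1 + 20)²/2) + 10 = -5*(9/2 + (½)*19²) + 10 = -5*(9/2 + (½)*361) + 10 = -5*(9/2 + 361/2) + 10 = -5*185 + 10 = -925 + 10 = -915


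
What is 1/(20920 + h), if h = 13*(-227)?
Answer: 1/17969 ≈ 5.5651e-5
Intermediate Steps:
h = -2951
1/(20920 + h) = 1/(20920 - 2951) = 1/17969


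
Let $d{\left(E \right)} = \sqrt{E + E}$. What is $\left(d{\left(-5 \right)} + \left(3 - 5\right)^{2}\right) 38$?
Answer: $152 + 38 i \sqrt{10} \approx 152.0 + 120.17 i$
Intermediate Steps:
$d{\left(E \right)} = \sqrt{2} \sqrt{E}$ ($d{\left(E \right)} = \sqrt{2 E} = \sqrt{2} \sqrt{E}$)
$\left(d{\left(-5 \right)} + \left(3 - 5\right)^{2}\right) 38 = \left(\sqrt{2} \sqrt{-5} + \left(3 - 5\right)^{2}\right) 38 = \left(\sqrt{2} i \sqrt{5} + \left(-2\right)^{2}\right) 38 = \left(i \sqrt{10} + 4\right) 38 = \left(4 + i \sqrt{10}\right) 38 = 152 + 38 i \sqrt{10}$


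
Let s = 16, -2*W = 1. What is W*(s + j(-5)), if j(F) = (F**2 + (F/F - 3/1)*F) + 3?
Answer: -27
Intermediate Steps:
W = -1/2 (W = -1/2*1 = -1/2 ≈ -0.50000)
j(F) = 3 + F**2 - 2*F (j(F) = (F**2 + (1 - 3*1)*F) + 3 = (F**2 + (1 - 3)*F) + 3 = (F**2 - 2*F) + 3 = 3 + F**2 - 2*F)
W*(s + j(-5)) = -(16 + (3 + (-5)**2 - 2*(-5)))/2 = -(16 + (3 + 25 + 10))/2 = -(16 + 38)/2 = -1/2*54 = -27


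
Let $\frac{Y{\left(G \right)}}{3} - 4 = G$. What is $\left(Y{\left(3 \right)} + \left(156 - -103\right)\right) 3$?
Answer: $840$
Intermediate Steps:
$Y{\left(G \right)} = 12 + 3 G$
$\left(Y{\left(3 \right)} + \left(156 - -103\right)\right) 3 = \left(\left(12 + 3 \cdot 3\right) + \left(156 - -103\right)\right) 3 = \left(\left(12 + 9\right) + \left(156 + 103\right)\right) 3 = \left(21 + 259\right) 3 = 280 \cdot 3 = 840$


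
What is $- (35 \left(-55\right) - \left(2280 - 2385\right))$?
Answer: $1820$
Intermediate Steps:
$- (35 \left(-55\right) - \left(2280 - 2385\right)) = - (-1925 - -105) = - (-1925 + 105) = \left(-1\right) \left(-1820\right) = 1820$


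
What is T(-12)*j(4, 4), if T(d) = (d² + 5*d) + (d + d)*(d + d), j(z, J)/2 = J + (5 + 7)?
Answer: 21120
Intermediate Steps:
j(z, J) = 24 + 2*J (j(z, J) = 2*(J + (5 + 7)) = 2*(J + 12) = 2*(12 + J) = 24 + 2*J)
T(d) = 5*d + 5*d² (T(d) = (d² + 5*d) + (2*d)*(2*d) = (d² + 5*d) + 4*d² = 5*d + 5*d²)
T(-12)*j(4, 4) = (5*(-12)*(1 - 12))*(24 + 2*4) = (5*(-12)*(-11))*(24 + 8) = 660*32 = 21120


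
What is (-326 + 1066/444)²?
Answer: 5160841921/49284 ≈ 1.0472e+5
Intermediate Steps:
(-326 + 1066/444)² = (-326 + 1066*(1/444))² = (-326 + 533/222)² = (-71839/222)² = 5160841921/49284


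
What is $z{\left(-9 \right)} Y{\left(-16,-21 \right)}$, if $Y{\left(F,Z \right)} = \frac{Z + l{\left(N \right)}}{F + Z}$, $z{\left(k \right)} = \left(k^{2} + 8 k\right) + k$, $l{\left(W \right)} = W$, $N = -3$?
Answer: $0$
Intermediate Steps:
$z{\left(k \right)} = k^{2} + 9 k$
$Y{\left(F,Z \right)} = \frac{-3 + Z}{F + Z}$ ($Y{\left(F,Z \right)} = \frac{Z - 3}{F + Z} = \frac{-3 + Z}{F + Z}$)
$z{\left(-9 \right)} Y{\left(-16,-21 \right)} = - 9 \left(9 - 9\right) \frac{-3 - 21}{-16 - 21} = \left(-9\right) 0 \frac{1}{-37} \left(-24\right) = 0 \left(\left(- \frac{1}{37}\right) \left(-24\right)\right) = 0 \cdot \frac{24}{37} = 0$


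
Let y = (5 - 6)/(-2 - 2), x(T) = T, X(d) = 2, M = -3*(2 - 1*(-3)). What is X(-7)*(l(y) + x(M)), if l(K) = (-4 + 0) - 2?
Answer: -42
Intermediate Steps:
M = -15 (M = -3*(2 + 3) = -3*5 = -15)
y = ¼ (y = -1/(-4) = -1*(-¼) = ¼ ≈ 0.25000)
l(K) = -6 (l(K) = -4 - 2 = -6)
X(-7)*(l(y) + x(M)) = 2*(-6 - 15) = 2*(-21) = -42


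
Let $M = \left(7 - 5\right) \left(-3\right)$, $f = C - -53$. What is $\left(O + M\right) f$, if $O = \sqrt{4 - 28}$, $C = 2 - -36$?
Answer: $-546 + 182 i \sqrt{6} \approx -546.0 + 445.81 i$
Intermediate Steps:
$C = 38$ ($C = 2 + 36 = 38$)
$f = 91$ ($f = 38 - -53 = 38 + 53 = 91$)
$O = 2 i \sqrt{6}$ ($O = \sqrt{-24} = 2 i \sqrt{6} \approx 4.899 i$)
$M = -6$ ($M = 2 \left(-3\right) = -6$)
$\left(O + M\right) f = \left(2 i \sqrt{6} - 6\right) 91 = \left(-6 + 2 i \sqrt{6}\right) 91 = -546 + 182 i \sqrt{6}$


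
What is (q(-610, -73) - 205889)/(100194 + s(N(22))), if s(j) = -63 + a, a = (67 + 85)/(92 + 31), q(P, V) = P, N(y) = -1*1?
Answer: -25399377/12316265 ≈ -2.0623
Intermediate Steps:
N(y) = -1
a = 152/123 ≈ 1.2358
s(j) = -7597/123 (s(j) = -63 + 152/123 = -7597/123)
(q(-610, -73) - 205889)/(100194 + s(N(22))) = (-610 - 205889)/(100194 - 7597/123) = -206499/12316265/123 = -206499*123/12316265 = -25399377/12316265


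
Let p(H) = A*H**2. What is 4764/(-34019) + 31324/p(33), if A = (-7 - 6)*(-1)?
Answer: 998167208/481606983 ≈ 2.0726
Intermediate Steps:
A = 13 (A = -13*(-1) = 13)
p(H) = 13*H**2
4764/(-34019) + 31324/p(33) = 4764/(-34019) + 31324/((13*33**2)) = 4764*(-1/34019) + 31324/((13*1089)) = -4764/34019 + 31324/14157 = 998167208/481606983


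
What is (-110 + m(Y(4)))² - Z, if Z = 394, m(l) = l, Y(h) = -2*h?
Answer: 13530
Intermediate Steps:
(-110 + m(Y(4)))² - Z = (-110 - 2*4)² - 1*394 = (-110 - 8)² - 394 = (-118)² - 394 = 13924 - 394 = 13530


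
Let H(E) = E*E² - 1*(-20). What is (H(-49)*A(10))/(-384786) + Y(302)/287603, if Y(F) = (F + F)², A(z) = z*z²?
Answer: 16985414688188/55332803979 ≈ 306.97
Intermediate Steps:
A(z) = z³
H(E) = 20 + E³ (H(E) = E³ + 20 = 20 + E³)
Y(F) = 4*F² (Y(F) = (2*F)² = 4*F²)
(H(-49)*A(10))/(-384786) + Y(302)/287603 = ((20 + (-49)³)*10³)/(-384786) + (4*302²)/287603 = ((20 - 117649)*1000)*(-1/384786) + (4*91204)*(1/287603) = -117629*1000*(-1/384786) + 364816*(1/287603) = -117629000*(-1/384786) + 364816/287603 = 58814500/192393 + 364816/287603 = 16985414688188/55332803979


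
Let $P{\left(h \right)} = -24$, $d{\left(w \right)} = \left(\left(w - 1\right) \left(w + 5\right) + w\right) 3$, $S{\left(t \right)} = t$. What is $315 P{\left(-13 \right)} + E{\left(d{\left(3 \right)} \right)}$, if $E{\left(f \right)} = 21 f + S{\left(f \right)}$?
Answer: $-6306$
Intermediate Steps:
$d{\left(w \right)} = 3 w + 3 \left(-1 + w\right) \left(5 + w\right)$ ($d{\left(w \right)} = \left(\left(-1 + w\right) \left(5 + w\right) + w\right) 3 = \left(w + \left(-1 + w\right) \left(5 + w\right)\right) 3 = 3 w + 3 \left(-1 + w\right) \left(5 + w\right)$)
$E{\left(f \right)} = 22 f$ ($E{\left(f \right)} = 21 f + f = 22 f$)
$315 P{\left(-13 \right)} + E{\left(d{\left(3 \right)} \right)} = 315 \left(-24\right) + 22 \left(-15 + 3 \cdot 3^{2} + 15 \cdot 3\right) = -7560 + 22 \left(-15 + 3 \cdot 9 + 45\right) = -7560 + 22 \left(-15 + 27 + 45\right) = -7560 + 22 \cdot 57 = -7560 + 1254 = -6306$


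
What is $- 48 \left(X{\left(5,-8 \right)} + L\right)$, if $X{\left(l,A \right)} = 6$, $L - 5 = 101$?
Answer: $-5376$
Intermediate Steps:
$L = 106$ ($L = 5 + 101 = 106$)
$- 48 \left(X{\left(5,-8 \right)} + L\right) = - 48 \left(6 + 106\right) = \left(-48\right) 112 = -5376$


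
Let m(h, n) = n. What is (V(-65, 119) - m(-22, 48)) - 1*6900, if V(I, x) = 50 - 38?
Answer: -6936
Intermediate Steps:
V(I, x) = 12
(V(-65, 119) - m(-22, 48)) - 1*6900 = (12 - 1*48) - 1*6900 = (12 - 48) - 6900 = -36 - 6900 = -6936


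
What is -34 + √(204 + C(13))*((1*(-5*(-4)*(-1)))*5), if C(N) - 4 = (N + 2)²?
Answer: -34 - 100*√433 ≈ -2114.9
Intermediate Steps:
C(N) = 4 + (2 + N)² (C(N) = 4 + (N + 2)² = 4 + (2 + N)²)
-34 + √(204 + C(13))*((1*(-5*(-4)*(-1)))*5) = -34 + √(204 + (4 + (2 + 13)²))*((1*(-5*(-4)*(-1)))*5) = -34 + √(204 + (4 + 15²))*((1*(20*(-1)))*5) = -34 + √(204 + (4 + 225))*((1*(-20))*5) = -34 + √(204 + 229)*(-20*5) = -34 + √433*(-100) = -34 - 100*√433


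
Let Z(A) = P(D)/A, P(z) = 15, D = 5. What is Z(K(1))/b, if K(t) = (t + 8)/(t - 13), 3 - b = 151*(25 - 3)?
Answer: 20/3319 ≈ 0.0060259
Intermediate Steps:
b = -3319 (b = 3 - 151*(25 - 3) = 3 - 151*22 = 3 - 1*3322 = 3 - 3322 = -3319)
K(t) = (8 + t)/(-13 + t)
Z(A) = 15/A
Z(K(1))/b = (15/(((8 + 1)/(-13 + 1))))/(-3319) = (15/((9/(-12))))*(-1/3319) = (15/((-1/12*9)))*(-1/3319) = (15/(-¾))*(-1/3319) = (15*(-4/3))*(-1/3319) = -20*(-1/3319) = 20/3319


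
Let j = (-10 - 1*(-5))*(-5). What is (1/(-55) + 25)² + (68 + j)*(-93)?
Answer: -24275349/3025 ≈ -8024.9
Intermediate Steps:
j = 25 (j = (-10 + 5)*(-5) = -5*(-5) = 25)
(1/(-55) + 25)² + (68 + j)*(-93) = (1/(-55) + 25)² + (68 + 25)*(-93) = (-1/55 + 25)² + 93*(-93) = (1374/55)² - 8649 = 1887876/3025 - 8649 = -24275349/3025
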